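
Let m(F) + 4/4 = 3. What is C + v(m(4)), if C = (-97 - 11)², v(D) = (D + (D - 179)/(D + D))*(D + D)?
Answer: 11495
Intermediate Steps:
m(F) = 2 (m(F) = -1 + 3 = 2)
v(D) = 2*D*(D + (-179 + D)/(2*D)) (v(D) = (D + (-179 + D)/((2*D)))*(2*D) = (D + (-179 + D)*(1/(2*D)))*(2*D) = (D + (-179 + D)/(2*D))*(2*D) = 2*D*(D + (-179 + D)/(2*D)))
C = 11664 (C = (-108)² = 11664)
C + v(m(4)) = 11664 + (-179 + 2 + 2*2²) = 11664 + (-179 + 2 + 2*4) = 11664 + (-179 + 2 + 8) = 11664 - 169 = 11495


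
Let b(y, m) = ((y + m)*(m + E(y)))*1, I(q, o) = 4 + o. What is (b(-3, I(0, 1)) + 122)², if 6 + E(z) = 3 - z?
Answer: 17424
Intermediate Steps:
E(z) = -3 - z (E(z) = -6 + (3 - z) = -3 - z)
b(y, m) = (m + y)*(-3 + m - y) (b(y, m) = ((y + m)*(m + (-3 - y)))*1 = ((m + y)*(-3 + m - y))*1 = (m + y)*(-3 + m - y))
(b(-3, I(0, 1)) + 122)² = (((4 + 1)² - 1*(-3)² - 3*(4 + 1) - 3*(-3)) + 122)² = ((5² - 1*9 - 3*5 + 9) + 122)² = ((25 - 9 - 15 + 9) + 122)² = (10 + 122)² = 132² = 17424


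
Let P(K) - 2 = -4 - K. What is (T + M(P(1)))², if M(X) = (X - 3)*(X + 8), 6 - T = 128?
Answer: 23104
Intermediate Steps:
T = -122 (T = 6 - 1*128 = 6 - 128 = -122)
P(K) = -2 - K (P(K) = 2 + (-4 - K) = -2 - K)
M(X) = (-3 + X)*(8 + X)
(T + M(P(1)))² = (-122 + (-24 + (-2 - 1*1)² + 5*(-2 - 1*1)))² = (-122 + (-24 + (-2 - 1)² + 5*(-2 - 1)))² = (-122 + (-24 + (-3)² + 5*(-3)))² = (-122 + (-24 + 9 - 15))² = (-122 - 30)² = (-152)² = 23104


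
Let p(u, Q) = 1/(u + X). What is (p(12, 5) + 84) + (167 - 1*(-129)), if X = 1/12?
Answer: 55112/145 ≈ 380.08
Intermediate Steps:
X = 1/12 ≈ 0.083333
p(u, Q) = 1/(1/12 + u) (p(u, Q) = 1/(u + 1/12) = 1/(1/12 + u))
(p(12, 5) + 84) + (167 - 1*(-129)) = (12/(1 + 12*12) + 84) + (167 - 1*(-129)) = (12/(1 + 144) + 84) + (167 + 129) = (12/145 + 84) + 296 = 12192/145 + 296 = 55112/145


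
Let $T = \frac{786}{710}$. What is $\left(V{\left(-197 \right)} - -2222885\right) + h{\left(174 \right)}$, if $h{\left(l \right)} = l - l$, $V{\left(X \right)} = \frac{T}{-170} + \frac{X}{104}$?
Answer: $\frac{6975851742089}{3138200} \approx 2.2229 \cdot 10^{6}$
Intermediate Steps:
$T = \frac{393}{355}$ ($T = 786 \cdot \frac{1}{710} = \frac{393}{355} \approx 1.107$)
$V{\left(X \right)} = - \frac{393}{60350} + \frac{X}{104}$ ($V{\left(X \right)} = \frac{393}{355 \left(-170\right)} + \frac{X}{104} = \frac{393}{355} \left(- \frac{1}{170}\right) + X \frac{1}{104} = - \frac{393}{60350} + \frac{X}{104}$)
$h{\left(l \right)} = 0$
$\left(V{\left(-197 \right)} - -2222885\right) + h{\left(174 \right)} = \left(\left(- \frac{393}{60350} + \frac{1}{104} \left(-197\right)\right) - -2222885\right) + 0 = \left(\left(- \frac{393}{60350} - \frac{197}{104}\right) + 2222885\right) + 0 = \left(- \frac{5964911}{3138200} + 2222885\right) + 0 = \frac{6975851742089}{3138200} + 0 = \frac{6975851742089}{3138200}$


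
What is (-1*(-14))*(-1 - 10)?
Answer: -154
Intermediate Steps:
(-1*(-14))*(-1 - 10) = 14*(-11) = -154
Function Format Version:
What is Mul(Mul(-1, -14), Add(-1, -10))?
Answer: -154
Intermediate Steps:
Mul(Mul(-1, -14), Add(-1, -10)) = Mul(14, -11) = -154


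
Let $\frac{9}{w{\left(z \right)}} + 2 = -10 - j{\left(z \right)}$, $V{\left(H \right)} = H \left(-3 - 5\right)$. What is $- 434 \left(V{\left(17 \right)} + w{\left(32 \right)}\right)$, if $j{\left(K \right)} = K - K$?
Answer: $\frac{118699}{2} \approx 59350.0$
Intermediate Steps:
$j{\left(K \right)} = 0$
$V{\left(H \right)} = - 8 H$ ($V{\left(H \right)} = H \left(-8\right) = - 8 H$)
$w{\left(z \right)} = - \frac{3}{4}$ ($w{\left(z \right)} = \frac{9}{-2 - 10} = \frac{9}{-12} = 9 \left(- \frac{1}{12}\right) = - \frac{3}{4}$)
$- 434 \left(V{\left(17 \right)} + w{\left(32 \right)}\right) = - 434 \left(\left(-8\right) 17 - \frac{3}{4}\right) = - 434 \left(-136 - \frac{3}{4}\right) = \left(-434\right) \left(- \frac{547}{4}\right) = \frac{118699}{2}$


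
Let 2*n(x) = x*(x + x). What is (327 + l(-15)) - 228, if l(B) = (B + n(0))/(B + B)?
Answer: 199/2 ≈ 99.500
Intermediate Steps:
n(x) = x**2 (n(x) = (x*(x + x))/2 = (x*(2*x))/2 = (2*x**2)/2 = x**2)
l(B) = 1/2 (l(B) = (B + 0**2)/(B + B) = (B + 0)/((2*B)) = B*(1/(2*B)) = 1/2)
(327 + l(-15)) - 228 = (327 + 1/2) - 228 = 655/2 - 228 = 199/2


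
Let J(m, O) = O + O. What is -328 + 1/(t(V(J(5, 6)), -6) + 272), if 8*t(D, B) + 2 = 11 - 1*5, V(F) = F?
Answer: -178758/545 ≈ -328.00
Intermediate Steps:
J(m, O) = 2*O
t(D, B) = ½ (t(D, B) = -¼ + (11 - 1*5)/8 = -¼ + (11 - 5)/8 = -¼ + (⅛)*6 = -¼ + ¾ = ½)
-328 + 1/(t(V(J(5, 6)), -6) + 272) = -328 + 1/(½ + 272) = -328 + 1/(545/2) = -328 + 2/545 = -178758/545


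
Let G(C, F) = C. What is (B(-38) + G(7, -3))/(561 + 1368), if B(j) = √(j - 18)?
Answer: 7/1929 + 2*I*√14/1929 ≈ 0.0036288 + 0.0038794*I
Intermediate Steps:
B(j) = √(-18 + j)
(B(-38) + G(7, -3))/(561 + 1368) = (√(-18 - 38) + 7)/(561 + 1368) = (√(-56) + 7)/1929 = (2*I*√14 + 7)*(1/1929) = (7 + 2*I*√14)*(1/1929) = 7/1929 + 2*I*√14/1929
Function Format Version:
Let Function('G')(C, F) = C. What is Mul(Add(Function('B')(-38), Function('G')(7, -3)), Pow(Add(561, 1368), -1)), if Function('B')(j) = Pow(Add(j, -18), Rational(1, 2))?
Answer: Add(Rational(7, 1929), Mul(Rational(2, 1929), I, Pow(14, Rational(1, 2)))) ≈ Add(0.0036288, Mul(0.0038794, I))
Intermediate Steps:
Function('B')(j) = Pow(Add(-18, j), Rational(1, 2))
Mul(Add(Function('B')(-38), Function('G')(7, -3)), Pow(Add(561, 1368), -1)) = Mul(Add(Pow(Add(-18, -38), Rational(1, 2)), 7), Pow(Add(561, 1368), -1)) = Mul(Add(Pow(-56, Rational(1, 2)), 7), Pow(1929, -1)) = Mul(Add(Mul(2, I, Pow(14, Rational(1, 2))), 7), Rational(1, 1929)) = Mul(Add(7, Mul(2, I, Pow(14, Rational(1, 2)))), Rational(1, 1929)) = Add(Rational(7, 1929), Mul(Rational(2, 1929), I, Pow(14, Rational(1, 2))))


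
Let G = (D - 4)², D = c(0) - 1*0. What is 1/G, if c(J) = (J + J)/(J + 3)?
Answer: 1/16 ≈ 0.062500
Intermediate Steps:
c(J) = 2*J/(3 + J) (c(J) = (2*J)/(3 + J) = 2*J/(3 + J))
D = 0 (D = 2*0/(3 + 0) - 1*0 = 2*0/3 + 0 = 2*0*(⅓) + 0 = 0 + 0 = 0)
G = 16 (G = (0 - 4)² = (-4)² = 16)
1/G = 1/16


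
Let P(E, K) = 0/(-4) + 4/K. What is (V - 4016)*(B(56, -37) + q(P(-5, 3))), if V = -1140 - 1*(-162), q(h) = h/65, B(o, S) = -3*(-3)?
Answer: -8784446/195 ≈ -45048.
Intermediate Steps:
B(o, S) = 9
P(E, K) = 4/K (P(E, K) = 0*(-1/4) + 4/K = 0 + 4/K = 4/K)
q(h) = h/65 (q(h) = h*(1/65) = h/65)
V = -978 (V = -1140 + 162 = -978)
(V - 4016)*(B(56, -37) + q(P(-5, 3))) = (-978 - 4016)*(9 + (4/3)/65) = -4994*(9 + (4*(1/3))/65) = -4994*(9 + (1/65)*(4/3)) = -4994*(9 + 4/195) = -4994*1759/195 = -8784446/195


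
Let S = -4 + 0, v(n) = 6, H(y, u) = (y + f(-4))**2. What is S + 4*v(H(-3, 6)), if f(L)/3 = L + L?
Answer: 20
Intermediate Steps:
f(L) = 6*L (f(L) = 3*(L + L) = 3*(2*L) = 6*L)
H(y, u) = (-24 + y)**2 (H(y, u) = (y + 6*(-4))**2 = (y - 24)**2 = (-24 + y)**2)
S = -4
S + 4*v(H(-3, 6)) = -4 + 4*6 = -4 + 24 = 20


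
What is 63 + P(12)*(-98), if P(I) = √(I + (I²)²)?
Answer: 63 - 196*√5187 ≈ -14053.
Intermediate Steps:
P(I) = √(I + I⁴)
63 + P(12)*(-98) = 63 + √(12 + 12⁴)*(-98) = 63 + √(12 + 20736)*(-98) = 63 + √20748*(-98) = 63 + (2*√5187)*(-98) = 63 - 196*√5187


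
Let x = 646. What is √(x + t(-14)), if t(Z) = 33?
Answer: √679 ≈ 26.058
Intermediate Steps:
√(x + t(-14)) = √(646 + 33) = √679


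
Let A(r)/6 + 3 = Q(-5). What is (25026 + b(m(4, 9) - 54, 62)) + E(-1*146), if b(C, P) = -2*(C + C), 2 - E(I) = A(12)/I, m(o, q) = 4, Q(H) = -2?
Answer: 1841629/73 ≈ 25228.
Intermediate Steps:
A(r) = -30 (A(r) = -18 + 6*(-2) = -18 - 12 = -30)
E(I) = 2 + 30/I (E(I) = 2 - (-30)/I = 2 + 30/I)
b(C, P) = -4*C
(25026 + b(m(4, 9) - 54, 62)) + E(-1*146) = (25026 - 4*(4 - 54)) + (2 + 30/((-1*146))) = (25026 - 4*(-50)) + (2 + 30/(-146)) = (25026 + 200) + (2 + 30*(-1/146)) = 25226 + (2 - 15/73) = 25226 + 131/73 = 1841629/73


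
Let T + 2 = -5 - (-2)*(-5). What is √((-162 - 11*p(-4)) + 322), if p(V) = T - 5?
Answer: √402 ≈ 20.050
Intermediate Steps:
T = -17 (T = -2 + (-5 - (-2)*(-5)) = -2 + (-5 - 1*10) = -2 + (-5 - 10) = -2 - 15 = -17)
p(V) = -22 (p(V) = -17 - 5 = -22)
√((-162 - 11*p(-4)) + 322) = √((-162 - 11*(-22)) + 322) = √((-162 + 242) + 322) = √(80 + 322) = √402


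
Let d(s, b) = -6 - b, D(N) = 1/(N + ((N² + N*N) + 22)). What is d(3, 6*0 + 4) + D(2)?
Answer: -319/32 ≈ -9.9688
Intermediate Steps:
D(N) = 1/(22 + N + 2*N²) (D(N) = 1/(N + ((N² + N²) + 22)) = 1/(N + (2*N² + 22)) = 1/(N + (22 + 2*N²)) = 1/(22 + N + 2*N²))
d(3, 6*0 + 4) + D(2) = (-6 - (6*0 + 4)) + 1/(22 + 2 + 2*2²) = (-6 - (0 + 4)) + 1/(22 + 2 + 2*4) = (-6 - 1*4) + 1/(22 + 2 + 8) = (-6 - 4) + 1/32 = -10 + 1/32 = -319/32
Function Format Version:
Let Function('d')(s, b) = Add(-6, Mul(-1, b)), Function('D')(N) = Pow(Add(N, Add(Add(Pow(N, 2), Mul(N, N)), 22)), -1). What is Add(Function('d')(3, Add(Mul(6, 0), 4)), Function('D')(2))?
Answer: Rational(-319, 32) ≈ -9.9688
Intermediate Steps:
Function('D')(N) = Pow(Add(22, N, Mul(2, Pow(N, 2))), -1) (Function('D')(N) = Pow(Add(N, Add(Add(Pow(N, 2), Pow(N, 2)), 22)), -1) = Pow(Add(N, Add(Mul(2, Pow(N, 2)), 22)), -1) = Pow(Add(N, Add(22, Mul(2, Pow(N, 2)))), -1) = Pow(Add(22, N, Mul(2, Pow(N, 2))), -1))
Add(Function('d')(3, Add(Mul(6, 0), 4)), Function('D')(2)) = Add(Add(-6, Mul(-1, Add(Mul(6, 0), 4))), Pow(Add(22, 2, Mul(2, Pow(2, 2))), -1)) = Add(Add(-6, Mul(-1, Add(0, 4))), Pow(Add(22, 2, Mul(2, 4)), -1)) = Add(Add(-6, Mul(-1, 4)), Pow(Add(22, 2, 8), -1)) = Add(Add(-6, -4), Pow(32, -1)) = Add(-10, Rational(1, 32)) = Rational(-319, 32)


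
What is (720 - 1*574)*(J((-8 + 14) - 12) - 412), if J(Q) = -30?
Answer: -64532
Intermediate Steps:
(720 - 1*574)*(J((-8 + 14) - 12) - 412) = (720 - 1*574)*(-30 - 412) = (720 - 574)*(-442) = 146*(-442) = -64532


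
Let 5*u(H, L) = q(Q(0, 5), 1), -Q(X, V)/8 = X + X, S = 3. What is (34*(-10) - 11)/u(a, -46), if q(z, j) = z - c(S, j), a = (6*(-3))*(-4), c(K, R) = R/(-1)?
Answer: -1755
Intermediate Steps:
c(K, R) = -R (c(K, R) = R*(-1) = -R)
Q(X, V) = -16*X (Q(X, V) = -8*(X + X) = -16*X)
a = 72 (a = -18*(-4) = 72)
q(z, j) = j + z (q(z, j) = z - (-1)*j = z + j = j + z)
u(H, L) = ⅕ (u(H, L) = (1 - 16*0)/5 = (1 + 0)/5 = (⅕)*1 = ⅕)
(34*(-10) - 11)/u(a, -46) = (34*(-10) - 11)/(⅕) = (-340 - 11)*5 = -351*5 = -1755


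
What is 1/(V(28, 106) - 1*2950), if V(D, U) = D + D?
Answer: -1/2894 ≈ -0.00034554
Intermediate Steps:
V(D, U) = 2*D
1/(V(28, 106) - 1*2950) = 1/(2*28 - 1*2950) = 1/(56 - 2950) = 1/(-2894) = -1/2894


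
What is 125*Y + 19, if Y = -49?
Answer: -6106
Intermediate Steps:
125*Y + 19 = 125*(-49) + 19 = -6125 + 19 = -6106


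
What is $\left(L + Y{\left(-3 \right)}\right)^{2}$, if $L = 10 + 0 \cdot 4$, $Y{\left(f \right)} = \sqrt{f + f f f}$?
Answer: $\left(10 + i \sqrt{30}\right)^{2} \approx 70.0 + 109.54 i$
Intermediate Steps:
$Y{\left(f \right)} = \sqrt{f + f^{3}}$ ($Y{\left(f \right)} = \sqrt{f + f^{2} f} = \sqrt{f + f^{3}}$)
$L = 10$ ($L = 10 + 0 = 10$)
$\left(L + Y{\left(-3 \right)}\right)^{2} = \left(10 + \sqrt{-3 + \left(-3\right)^{3}}\right)^{2} = \left(10 + \sqrt{-3 - 27}\right)^{2} = \left(10 + \sqrt{-30}\right)^{2} = \left(10 + i \sqrt{30}\right)^{2}$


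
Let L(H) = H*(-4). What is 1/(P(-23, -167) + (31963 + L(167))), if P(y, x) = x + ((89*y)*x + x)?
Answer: 1/372810 ≈ 2.6823e-6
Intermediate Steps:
L(H) = -4*H
P(y, x) = 2*x + 89*x*y (P(y, x) = x + (89*x*y + x) = x + (x + 89*x*y) = 2*x + 89*x*y)
1/(P(-23, -167) + (31963 + L(167))) = 1/(-167*(2 + 89*(-23)) + (31963 - 4*167)) = 1/(-167*(2 - 2047) + (31963 - 668)) = 1/(-167*(-2045) + 31295) = 1/(341515 + 31295) = 1/372810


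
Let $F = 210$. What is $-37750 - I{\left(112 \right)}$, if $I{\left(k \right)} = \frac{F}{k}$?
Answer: $- \frac{302015}{8} \approx -37752.0$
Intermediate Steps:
$I{\left(k \right)} = \frac{210}{k}$
$-37750 - I{\left(112 \right)} = -37750 - \frac{210}{112} = -37750 - 210 \cdot \frac{1}{112} = -37750 - \frac{15}{8} = - \frac{302015}{8}$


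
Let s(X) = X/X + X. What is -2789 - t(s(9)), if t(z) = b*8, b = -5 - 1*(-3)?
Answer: -2773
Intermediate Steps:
b = -2 (b = -5 + 3 = -2)
s(X) = 1 + X
t(z) = -16 (t(z) = -2*8 = -16)
-2789 - t(s(9)) = -2789 - 1*(-16) = -2789 + 16 = -2773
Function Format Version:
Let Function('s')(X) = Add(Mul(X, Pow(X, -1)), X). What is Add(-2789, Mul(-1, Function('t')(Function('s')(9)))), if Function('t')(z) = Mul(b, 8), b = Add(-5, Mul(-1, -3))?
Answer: -2773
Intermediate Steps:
b = -2 (b = Add(-5, 3) = -2)
Function('s')(X) = Add(1, X)
Function('t')(z) = -16 (Function('t')(z) = Mul(-2, 8) = -16)
Add(-2789, Mul(-1, Function('t')(Function('s')(9)))) = Add(-2789, Mul(-1, -16)) = Add(-2789, 16) = -2773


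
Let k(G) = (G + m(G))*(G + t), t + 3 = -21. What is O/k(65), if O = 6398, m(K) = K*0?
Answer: 6398/2665 ≈ 2.4007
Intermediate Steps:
t = -24 (t = -3 - 21 = -24)
m(K) = 0
k(G) = G*(-24 + G) (k(G) = (G + 0)*(G - 24) = G*(-24 + G))
O/k(65) = 6398/((65*(-24 + 65))) = 6398/((65*41)) = 6398/2665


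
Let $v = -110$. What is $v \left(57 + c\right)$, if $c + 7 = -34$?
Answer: $-1760$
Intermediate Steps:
$c = -41$ ($c = -7 - 34 = -41$)
$v \left(57 + c\right) = - 110 \left(57 - 41\right) = \left(-110\right) 16 = -1760$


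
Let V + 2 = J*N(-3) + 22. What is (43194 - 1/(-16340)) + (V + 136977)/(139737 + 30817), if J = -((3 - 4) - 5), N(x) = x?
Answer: 60188769622627/1393426180 ≈ 43195.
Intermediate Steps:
J = 6 (J = -(-1 - 5) = -1*(-6) = 6)
V = 2 (V = -2 + (6*(-3) + 22) = -2 + (-18 + 22) = -2 + 4 = 2)
(43194 - 1/(-16340)) + (V + 136977)/(139737 + 30817) = (43194 - 1/(-16340)) + (2 + 136977)/(139737 + 30817) = (43194 - 1*(-1/16340)) + 136979/170554 = (43194 + 1/16340) + 136979*(1/170554) = 705789961/16340 + 136979/170554 = 60188769622627/1393426180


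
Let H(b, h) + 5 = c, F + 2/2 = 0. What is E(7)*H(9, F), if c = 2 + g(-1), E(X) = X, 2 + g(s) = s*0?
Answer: -35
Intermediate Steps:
g(s) = -2 (g(s) = -2 + s*0 = -2 + 0 = -2)
c = 0 (c = 2 - 2 = 0)
F = -1 (F = -1 + 0 = -1)
H(b, h) = -5 (H(b, h) = -5 + 0 = -5)
E(7)*H(9, F) = 7*(-5) = -35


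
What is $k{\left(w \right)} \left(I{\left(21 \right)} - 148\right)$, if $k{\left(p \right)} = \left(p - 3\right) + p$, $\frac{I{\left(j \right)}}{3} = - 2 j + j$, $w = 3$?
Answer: $-633$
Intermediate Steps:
$I{\left(j \right)} = - 3 j$ ($I{\left(j \right)} = 3 \left(- 2 j + j\right) = 3 \left(- j\right) = - 3 j$)
$k{\left(p \right)} = -3 + 2 p$ ($k{\left(p \right)} = \left(-3 + p\right) + p = -3 + 2 p$)
$k{\left(w \right)} \left(I{\left(21 \right)} - 148\right) = \left(-3 + 2 \cdot 3\right) \left(\left(-3\right) 21 - 148\right) = \left(-3 + 6\right) \left(-63 - 148\right) = 3 \left(-211\right) = -633$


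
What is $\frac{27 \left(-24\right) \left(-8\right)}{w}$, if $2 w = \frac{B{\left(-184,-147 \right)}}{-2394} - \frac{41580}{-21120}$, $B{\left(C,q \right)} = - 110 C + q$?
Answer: $- \frac{397135872}{246077} \approx -1613.9$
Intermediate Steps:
$B{\left(C,q \right)} = q - 110 C$
$w = - \frac{246077}{76608}$ ($w = \frac{\frac{-147 - -20240}{-2394} - \frac{41580}{-21120}}{2} = \frac{\left(-147 + 20240\right) \left(- \frac{1}{2394}\right) - - \frac{63}{32}}{2} = \frac{20093 \left(- \frac{1}{2394}\right) + \frac{63}{32}}{2} = \frac{- \frac{20093}{2394} + \frac{63}{32}}{2} = \frac{1}{2} \left(- \frac{246077}{38304}\right) = - \frac{246077}{76608} \approx -3.2122$)
$\frac{27 \left(-24\right) \left(-8\right)}{w} = \frac{27 \left(-24\right) \left(-8\right)}{- \frac{246077}{76608}} = \left(-648\right) \left(-8\right) \left(- \frac{76608}{246077}\right) = 5184 \left(- \frac{76608}{246077}\right) = - \frac{397135872}{246077}$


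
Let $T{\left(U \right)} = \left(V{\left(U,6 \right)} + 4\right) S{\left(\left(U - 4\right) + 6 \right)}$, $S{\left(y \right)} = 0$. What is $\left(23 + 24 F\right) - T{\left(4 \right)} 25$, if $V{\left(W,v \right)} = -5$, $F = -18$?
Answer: $-409$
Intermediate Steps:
$T{\left(U \right)} = 0$ ($T{\left(U \right)} = \left(-5 + 4\right) 0 = \left(-1\right) 0 = 0$)
$\left(23 + 24 F\right) - T{\left(4 \right)} 25 = \left(23 + 24 \left(-18\right)\right) - 0 \cdot 25 = \left(23 - 432\right) - 0 = -409 + 0 = -409$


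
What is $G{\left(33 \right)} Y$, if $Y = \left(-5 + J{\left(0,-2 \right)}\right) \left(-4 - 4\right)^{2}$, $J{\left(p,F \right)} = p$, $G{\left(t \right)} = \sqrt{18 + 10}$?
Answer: $- 640 \sqrt{7} \approx -1693.3$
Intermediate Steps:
$G{\left(t \right)} = 2 \sqrt{7}$ ($G{\left(t \right)} = \sqrt{28} = 2 \sqrt{7}$)
$Y = -320$ ($Y = \left(-5 + 0\right) \left(-4 - 4\right)^{2} = - 5 \left(-8\right)^{2} = \left(-5\right) 64 = -320$)
$G{\left(33 \right)} Y = 2 \sqrt{7} \left(-320\right) = - 640 \sqrt{7}$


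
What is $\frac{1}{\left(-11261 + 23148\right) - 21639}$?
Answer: $- \frac{1}{9752} \approx -0.00010254$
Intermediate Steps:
$\frac{1}{\left(-11261 + 23148\right) - 21639} = \frac{1}{11887 - 21639} = \frac{1}{-9752} = - \frac{1}{9752}$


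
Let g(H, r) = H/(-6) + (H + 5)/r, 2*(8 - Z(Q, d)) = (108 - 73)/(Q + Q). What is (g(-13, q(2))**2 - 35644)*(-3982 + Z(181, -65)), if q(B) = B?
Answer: 3691642977293/26064 ≈ 1.4164e+8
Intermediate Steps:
Z(Q, d) = 8 - 35/(4*Q) (Z(Q, d) = 8 - (108 - 73)/(2*(Q + Q)) = 8 - 35/(2*(2*Q)) = 8 - 35*1/(2*Q)/2 = 8 - 35/(4*Q))
g(H, r) = -H/6 + (5 + H)/r (g(H, r) = H*(-1/6) + (5 + H)/r = -H/6 + (5 + H)/r)
(g(-13, q(2))**2 - 35644)*(-3982 + Z(181, -65)) = (((5 - 13 - 1/6*(-13)*2)/2)**2 - 35644)*(-3982 + (8 - 35/4/181)) = (((5 - 13 + 13/3)/2)**2 - 35644)*(-3982 + (8 - 35/4*1/181)) = (((1/2)*(-11/3))**2 - 35644)*(-3982 + (8 - 35/724)) = ((-11/6)**2 - 35644)*(-3982 + 5757/724) = (121/36 - 35644)*(-2877211/724) = -1283063/36*(-2877211/724) = 3691642977293/26064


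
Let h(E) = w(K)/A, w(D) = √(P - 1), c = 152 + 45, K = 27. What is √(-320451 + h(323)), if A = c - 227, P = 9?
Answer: √(-72101475 - 15*√2)/15 ≈ 566.08*I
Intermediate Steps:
c = 197
w(D) = 2*√2 (w(D) = √(9 - 1) = √8 = 2*√2)
A = -30 (A = 197 - 227 = -30)
h(E) = -√2/15 (h(E) = (2*√2)/(-30) = (2*√2)*(-1/30) = -√2/15)
√(-320451 + h(323)) = √(-320451 - √2/15)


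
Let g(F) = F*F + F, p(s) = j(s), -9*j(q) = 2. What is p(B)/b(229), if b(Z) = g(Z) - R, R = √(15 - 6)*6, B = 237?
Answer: -1/236934 ≈ -4.2206e-6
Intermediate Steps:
j(q) = -2/9 (j(q) = -⅑*2 = -2/9)
p(s) = -2/9
R = 18 (R = √9*6 = 3*6 = 18)
g(F) = F + F² (g(F) = F² + F = F + F²)
b(Z) = -18 + Z*(1 + Z) (b(Z) = Z*(1 + Z) - 1*18 = Z*(1 + Z) - 18 = -18 + Z*(1 + Z))
p(B)/b(229) = -2/(9*(-18 + 229*(1 + 229))) = -2/(9*(-18 + 229*230)) = -2/(9*(-18 + 52670)) = -2/9/52652 = -2/9*1/52652 = -1/236934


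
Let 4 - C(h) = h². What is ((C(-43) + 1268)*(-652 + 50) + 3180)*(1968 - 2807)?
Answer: -294098026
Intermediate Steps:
C(h) = 4 - h²
((C(-43) + 1268)*(-652 + 50) + 3180)*(1968 - 2807) = (((4 - 1*(-43)²) + 1268)*(-652 + 50) + 3180)*(1968 - 2807) = (((4 - 1*1849) + 1268)*(-602) + 3180)*(-839) = (((4 - 1849) + 1268)*(-602) + 3180)*(-839) = ((-1845 + 1268)*(-602) + 3180)*(-839) = (-577*(-602) + 3180)*(-839) = (347354 + 3180)*(-839) = 350534*(-839) = -294098026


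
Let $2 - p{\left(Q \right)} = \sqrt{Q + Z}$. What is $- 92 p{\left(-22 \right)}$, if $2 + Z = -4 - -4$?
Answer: $-184 + 184 i \sqrt{6} \approx -184.0 + 450.71 i$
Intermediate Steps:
$Z = -2$ ($Z = -2 - 0 = -2 + \left(-4 + 4\right) = -2 + 0 = -2$)
$p{\left(Q \right)} = 2 - \sqrt{-2 + Q}$ ($p{\left(Q \right)} = 2 - \sqrt{Q - 2} = 2 - \sqrt{-2 + Q}$)
$- 92 p{\left(-22 \right)} = - 92 \left(2 - \sqrt{-2 - 22}\right) = - 92 \left(2 - \sqrt{-24}\right) = - 92 \left(2 - 2 i \sqrt{6}\right) = -184 + 184 i \sqrt{6}$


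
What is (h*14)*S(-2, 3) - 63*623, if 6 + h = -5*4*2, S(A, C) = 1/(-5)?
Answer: -195601/5 ≈ -39120.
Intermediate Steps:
S(A, C) = -1/5 (S(A, C) = 1*(-1/5) = -1/5)
h = -46 (h = -6 - 5*4*2 = -6 - 20*2 = -6 - 40 = -46)
(h*14)*S(-2, 3) - 63*623 = -46*14*(-1/5) - 63*623 = -644*(-1/5) - 1*39249 = 644/5 - 39249 = -195601/5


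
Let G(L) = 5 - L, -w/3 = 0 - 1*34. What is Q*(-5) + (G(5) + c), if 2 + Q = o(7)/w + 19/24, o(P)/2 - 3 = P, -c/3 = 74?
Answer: -88511/408 ≈ -216.94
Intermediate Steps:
c = -222 (c = -3*74 = -222)
o(P) = 6 + 2*P
w = 102 (w = -3*(0 - 1*34) = -3*(0 - 34) = -3*(-34) = 102)
Q = -413/408 (Q = -2 + ((6 + 2*7)/102 + 19/24) = -2 + ((6 + 14)*(1/102) + 19*(1/24)) = -2 + (20*(1/102) + 19/24) = -2 + (10/51 + 19/24) = -2 + 403/408 = -413/408 ≈ -1.0123)
Q*(-5) + (G(5) + c) = -413/408*(-5) + ((5 - 1*5) - 222) = 2065/408 + ((5 - 5) - 222) = 2065/408 + (0 - 222) = 2065/408 - 222 = -88511/408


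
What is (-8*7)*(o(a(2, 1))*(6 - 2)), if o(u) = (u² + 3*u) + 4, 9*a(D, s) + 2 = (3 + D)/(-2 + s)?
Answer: -41216/81 ≈ -508.84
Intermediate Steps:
a(D, s) = -2/9 + (3 + D)/(9*(-2 + s)) (a(D, s) = -2/9 + ((3 + D)/(-2 + s))/9 = -2/9 + (3 + D)/(9*(-2 + s)))
o(u) = 4 + u² + 3*u
(-8*7)*(o(a(2, 1))*(6 - 2)) = (-8*7)*((4 + ((7 + 2 - 2*1)/(9*(-2 + 1)))² + 3*((7 + 2 - 2*1)/(9*(-2 + 1))))*(6 - 2)) = -56*(4 + ((⅑)*(7 + 2 - 2)/(-1))² + 3*((⅑)*(7 + 2 - 2)/(-1)))*4 = -56*(4 + ((⅑)*(-1)*7)² + 3*((⅑)*(-1)*7))*4 = -56*(4 + (-7/9)² + 3*(-7/9))*4 = -56*(4 + 49/81 - 7/3)*4 = -10304*4/81 = -56*736/81 = -41216/81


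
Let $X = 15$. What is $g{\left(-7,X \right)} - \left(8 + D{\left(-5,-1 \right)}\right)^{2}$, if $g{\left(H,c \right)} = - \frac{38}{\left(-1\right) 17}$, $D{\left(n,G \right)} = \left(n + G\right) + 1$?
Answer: $- \frac{115}{17} \approx -6.7647$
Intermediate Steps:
$D{\left(n,G \right)} = 1 + G + n$ ($D{\left(n,G \right)} = \left(G + n\right) + 1 = 1 + G + n$)
$g{\left(H,c \right)} = \frac{38}{17}$ ($g{\left(H,c \right)} = - \frac{38}{-17} = \left(-38\right) \left(- \frac{1}{17}\right) = \frac{38}{17}$)
$g{\left(-7,X \right)} - \left(8 + D{\left(-5,-1 \right)}\right)^{2} = \frac{38}{17} - \left(8 - 5\right)^{2} = \frac{38}{17} - 3^{2} = \frac{38}{17} - 9 = - \frac{115}{17}$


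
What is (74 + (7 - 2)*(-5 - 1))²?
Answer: 1936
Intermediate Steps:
(74 + (7 - 2)*(-5 - 1))² = (74 + 5*(-6))² = (74 - 30)² = 44² = 1936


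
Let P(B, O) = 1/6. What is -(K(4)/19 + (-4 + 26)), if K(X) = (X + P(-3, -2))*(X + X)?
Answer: -1354/57 ≈ -23.754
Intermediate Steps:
P(B, O) = 1/6
K(X) = 2*X*(1/6 + X) (K(X) = (X + 1/6)*(X + X) = (1/6 + X)*(2*X) = 2*X*(1/6 + X))
-(K(4)/19 + (-4 + 26)) = -(((1/3)*4*(1 + 6*4))/19 + (-4 + 26)) = -(((1/3)*4*(1 + 24))*(1/19) + 22) = -(((1/3)*4*25)*(1/19) + 22) = -((100/3)*(1/19) + 22) = -(100/57 + 22) = -1*1354/57 = -1354/57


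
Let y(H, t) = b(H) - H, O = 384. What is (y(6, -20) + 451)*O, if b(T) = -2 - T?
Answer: 167808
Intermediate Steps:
y(H, t) = -2 - 2*H (y(H, t) = (-2 - H) - H = -2 - 2*H)
(y(6, -20) + 451)*O = ((-2 - 2*6) + 451)*384 = ((-2 - 12) + 451)*384 = (-14 + 451)*384 = 437*384 = 167808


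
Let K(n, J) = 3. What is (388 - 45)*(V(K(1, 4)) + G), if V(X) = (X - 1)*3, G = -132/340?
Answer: 163611/85 ≈ 1924.8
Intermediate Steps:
G = -33/85 (G = -132*1/340 = -33/85 ≈ -0.38824)
V(X) = -3 + 3*X (V(X) = (-1 + X)*3 = -3 + 3*X)
(388 - 45)*(V(K(1, 4)) + G) = (388 - 45)*((-3 + 3*3) - 33/85) = 343*((-3 + 9) - 33/85) = 343*(6 - 33/85) = 343*(477/85) = 163611/85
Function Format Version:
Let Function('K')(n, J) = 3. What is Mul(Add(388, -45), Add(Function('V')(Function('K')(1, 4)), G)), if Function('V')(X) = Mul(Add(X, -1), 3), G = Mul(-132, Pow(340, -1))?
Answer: Rational(163611, 85) ≈ 1924.8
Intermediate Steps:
G = Rational(-33, 85) (G = Mul(-132, Rational(1, 340)) = Rational(-33, 85) ≈ -0.38824)
Function('V')(X) = Add(-3, Mul(3, X)) (Function('V')(X) = Mul(Add(-1, X), 3) = Add(-3, Mul(3, X)))
Mul(Add(388, -45), Add(Function('V')(Function('K')(1, 4)), G)) = Mul(Add(388, -45), Add(Add(-3, Mul(3, 3)), Rational(-33, 85))) = Mul(343, Add(Add(-3, 9), Rational(-33, 85))) = Mul(343, Add(6, Rational(-33, 85))) = Mul(343, Rational(477, 85)) = Rational(163611, 85)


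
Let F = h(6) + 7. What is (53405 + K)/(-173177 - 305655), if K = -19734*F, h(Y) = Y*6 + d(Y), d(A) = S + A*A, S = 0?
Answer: 1505581/478832 ≈ 3.1443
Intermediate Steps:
d(A) = A² (d(A) = 0 + A*A = 0 + A² = A²)
h(Y) = Y² + 6*Y (h(Y) = Y*6 + Y² = 6*Y + Y² = Y² + 6*Y)
F = 79 (F = 6*(6 + 6) + 7 = 6*12 + 7 = 72 + 7 = 79)
K = -1558986 (K = -19734*79 = -1558986)
(53405 + K)/(-173177 - 305655) = (53405 - 1558986)/(-173177 - 305655) = -1505581/(-478832) = -1505581*(-1/478832) = 1505581/478832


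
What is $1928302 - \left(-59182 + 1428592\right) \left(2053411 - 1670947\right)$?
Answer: $-523748097938$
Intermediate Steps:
$1928302 - \left(-59182 + 1428592\right) \left(2053411 - 1670947\right) = 1928302 - 1369410 \cdot 382464 = 1928302 - 523750026240 = -523748097938$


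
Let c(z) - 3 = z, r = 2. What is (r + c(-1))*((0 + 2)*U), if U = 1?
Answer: 8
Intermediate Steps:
c(z) = 3 + z
(r + c(-1))*((0 + 2)*U) = (2 + (3 - 1))*((0 + 2)*1) = (2 + 2)*(2*1) = 4*2 = 8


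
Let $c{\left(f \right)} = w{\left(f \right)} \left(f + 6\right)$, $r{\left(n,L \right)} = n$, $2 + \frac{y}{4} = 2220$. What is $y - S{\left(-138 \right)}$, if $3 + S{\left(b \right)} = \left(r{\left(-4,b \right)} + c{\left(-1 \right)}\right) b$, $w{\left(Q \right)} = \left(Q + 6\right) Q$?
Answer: $4873$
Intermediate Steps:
$w{\left(Q \right)} = Q \left(6 + Q\right)$ ($w{\left(Q \right)} = \left(6 + Q\right) Q = Q \left(6 + Q\right)$)
$y = 8872$ ($y = -8 + 4 \cdot 2220 = -8 + 8880 = 8872$)
$c{\left(f \right)} = f \left(6 + f\right)^{2}$ ($c{\left(f \right)} = f \left(6 + f\right) \left(f + 6\right) = f \left(6 + f\right) \left(6 + f\right) = f \left(6 + f\right)^{2}$)
$S{\left(b \right)} = -3 - 29 b$ ($S{\left(b \right)} = -3 + \left(-4 - \left(6 - 1\right)^{2}\right) b = -3 + \left(-4 - 5^{2}\right) b = -3 + \left(-4 - 25\right) b = -3 - 29 b$)
$y - S{\left(-138 \right)} = 8872 - \left(-3 - -4002\right) = 8872 - \left(-3 + 4002\right) = 8872 - 3999 = 4873$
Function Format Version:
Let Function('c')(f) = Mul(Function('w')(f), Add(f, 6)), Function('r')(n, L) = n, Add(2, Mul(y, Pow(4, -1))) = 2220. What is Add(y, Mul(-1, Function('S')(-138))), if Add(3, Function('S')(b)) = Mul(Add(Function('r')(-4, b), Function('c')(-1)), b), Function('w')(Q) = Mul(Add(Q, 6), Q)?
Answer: 4873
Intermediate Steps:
Function('w')(Q) = Mul(Q, Add(6, Q)) (Function('w')(Q) = Mul(Add(6, Q), Q) = Mul(Q, Add(6, Q)))
y = 8872 (y = Add(-8, Mul(4, 2220)) = Add(-8, 8880) = 8872)
Function('c')(f) = Mul(f, Pow(Add(6, f), 2)) (Function('c')(f) = Mul(Mul(f, Add(6, f)), Add(f, 6)) = Mul(Mul(f, Add(6, f)), Add(6, f)) = Mul(f, Pow(Add(6, f), 2)))
Function('S')(b) = Add(-3, Mul(-29, b)) (Function('S')(b) = Add(-3, Mul(Add(-4, Mul(-1, Pow(Add(6, -1), 2))), b)) = Add(-3, Mul(Add(-4, Mul(-1, Pow(5, 2))), b)) = Add(-3, Mul(Add(-4, Mul(-1, 25)), b)) = Add(-3, Mul(Add(-4, -25), b)) = Add(-3, Mul(-29, b)))
Add(y, Mul(-1, Function('S')(-138))) = Add(8872, Mul(-1, Add(-3, Mul(-29, -138)))) = Add(8872, Mul(-1, Add(-3, 4002))) = Add(8872, Mul(-1, 3999)) = Add(8872, -3999) = 4873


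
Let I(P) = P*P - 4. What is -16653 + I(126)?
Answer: -781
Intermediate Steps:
I(P) = -4 + P² (I(P) = P² - 4 = -4 + P²)
-16653 + I(126) = -16653 + (-4 + 126²) = -16653 + (-4 + 15876) = -16653 + 15872 = -781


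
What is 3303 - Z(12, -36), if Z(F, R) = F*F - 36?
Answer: 3195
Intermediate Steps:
Z(F, R) = -36 + F**2 (Z(F, R) = F**2 - 36 = -36 + F**2)
3303 - Z(12, -36) = 3303 - (-36 + 12**2) = 3303 - (-36 + 144) = 3303 - 1*108 = 3303 - 108 = 3195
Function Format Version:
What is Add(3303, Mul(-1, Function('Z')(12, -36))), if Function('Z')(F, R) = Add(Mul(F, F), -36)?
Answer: 3195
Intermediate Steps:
Function('Z')(F, R) = Add(-36, Pow(F, 2)) (Function('Z')(F, R) = Add(Pow(F, 2), -36) = Add(-36, Pow(F, 2)))
Add(3303, Mul(-1, Function('Z')(12, -36))) = Add(3303, Mul(-1, Add(-36, Pow(12, 2)))) = Add(3303, Mul(-1, Add(-36, 144))) = Add(3303, Mul(-1, 108)) = Add(3303, -108) = 3195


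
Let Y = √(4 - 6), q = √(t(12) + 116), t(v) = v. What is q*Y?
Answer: 16*I ≈ 16.0*I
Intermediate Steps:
q = 8*√2 (q = √(12 + 116) = √128 = 8*√2 ≈ 11.314)
Y = I*√2 (Y = √(-2) = I*√2 ≈ 1.4142*I)
q*Y = (8*√2)*(I*√2) = 16*I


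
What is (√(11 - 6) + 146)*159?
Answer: 23214 + 159*√5 ≈ 23570.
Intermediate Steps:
(√(11 - 6) + 146)*159 = (√5 + 146)*159 = (146 + √5)*159 = 23214 + 159*√5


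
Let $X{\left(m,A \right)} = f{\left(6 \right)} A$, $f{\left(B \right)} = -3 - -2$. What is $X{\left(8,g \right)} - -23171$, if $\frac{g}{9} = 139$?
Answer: $21920$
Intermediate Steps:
$g = 1251$ ($g = 9 \cdot 139 = 1251$)
$f{\left(B \right)} = -1$ ($f{\left(B \right)} = -3 + 2 = -1$)
$X{\left(m,A \right)} = - A$
$X{\left(8,g \right)} - -23171 = \left(-1\right) 1251 - -23171 = -1251 + 23171 = 21920$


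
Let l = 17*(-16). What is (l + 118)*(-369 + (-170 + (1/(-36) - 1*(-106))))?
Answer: 1200353/18 ≈ 66686.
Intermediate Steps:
l = -272
(l + 118)*(-369 + (-170 + (1/(-36) - 1*(-106)))) = (-272 + 118)*(-369 + (-170 + (1/(-36) - 1*(-106)))) = -154*(-369 + (-170 + (-1/36 + 106))) = -154*(-369 + (-170 + 3815/36)) = -154*(-369 - 2305/36) = -154*(-15589/36) = 1200353/18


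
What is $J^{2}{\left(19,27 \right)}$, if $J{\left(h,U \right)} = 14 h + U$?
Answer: $85849$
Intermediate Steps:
$J{\left(h,U \right)} = U + 14 h$
$J^{2}{\left(19,27 \right)} = \left(27 + 14 \cdot 19\right)^{2} = \left(27 + 266\right)^{2} = 293^{2} = 85849$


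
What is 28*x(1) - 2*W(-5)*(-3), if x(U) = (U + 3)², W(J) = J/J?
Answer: 454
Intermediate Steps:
W(J) = 1
x(U) = (3 + U)²
28*x(1) - 2*W(-5)*(-3) = 28*(3 + 1)² - 2*1*(-3) = 28*4² - 2*(-3) = 28*16 + 6 = 448 + 6 = 454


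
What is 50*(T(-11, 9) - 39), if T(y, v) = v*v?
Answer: 2100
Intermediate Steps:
T(y, v) = v²
50*(T(-11, 9) - 39) = 50*(9² - 39) = 50*(81 - 39) = 50*42 = 2100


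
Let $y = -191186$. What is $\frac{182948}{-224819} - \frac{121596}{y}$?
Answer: $- \frac{3820002602}{21491122667} \approx -0.17775$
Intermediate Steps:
$\frac{182948}{-224819} - \frac{121596}{y} = \frac{182948}{-224819} - \frac{121596}{-191186} = 182948 \left(- \frac{1}{224819}\right) - - \frac{60798}{95593} = - \frac{182948}{224819} + \frac{60798}{95593} = - \frac{3820002602}{21491122667}$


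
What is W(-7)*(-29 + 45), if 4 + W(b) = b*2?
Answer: -288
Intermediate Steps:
W(b) = -4 + 2*b (W(b) = -4 + b*2 = -4 + 2*b)
W(-7)*(-29 + 45) = (-4 + 2*(-7))*(-29 + 45) = (-4 - 14)*16 = -18*16 = -288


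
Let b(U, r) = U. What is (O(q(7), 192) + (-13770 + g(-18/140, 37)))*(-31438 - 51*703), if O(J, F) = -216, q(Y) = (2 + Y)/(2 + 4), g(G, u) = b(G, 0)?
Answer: 9411405777/10 ≈ 9.4114e+8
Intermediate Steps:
g(G, u) = G
q(Y) = ⅓ + Y/6 (q(Y) = (2 + Y)/6 = (2 + Y)*(⅙) = ⅓ + Y/6)
(O(q(7), 192) + (-13770 + g(-18/140, 37)))*(-31438 - 51*703) = (-216 + (-13770 - 18/140))*(-31438 - 51*703) = (-216 + (-13770 - 18*1/140))*(-31438 - 35853) = (-216 + (-13770 - 9/70))*(-67291) = (-216 - 963909/70)*(-67291) = -979029/70*(-67291) = 9411405777/10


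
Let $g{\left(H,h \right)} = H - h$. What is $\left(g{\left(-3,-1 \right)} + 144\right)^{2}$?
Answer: $20164$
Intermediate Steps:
$\left(g{\left(-3,-1 \right)} + 144\right)^{2} = \left(\left(-3 - -1\right) + 144\right)^{2} = \left(\left(-3 + 1\right) + 144\right)^{2} = \left(-2 + 144\right)^{2} = 142^{2} = 20164$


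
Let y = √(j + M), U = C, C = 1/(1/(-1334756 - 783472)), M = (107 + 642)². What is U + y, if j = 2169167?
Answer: -2118228 + 6*√75838 ≈ -2.1166e+6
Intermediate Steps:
M = 561001 (M = 749² = 561001)
C = -2118228 (C = 1/(1/(-2118228)) = 1/(-1/2118228) = -2118228)
U = -2118228
y = 6*√75838 (y = √(2169167 + 561001) = √2730168 = 6*√75838 ≈ 1652.3)
U + y = -2118228 + 6*√75838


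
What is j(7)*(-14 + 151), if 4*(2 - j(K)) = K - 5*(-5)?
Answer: -822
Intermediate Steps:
j(K) = -17/4 - K/4 (j(K) = 2 - (K - 5*(-5))/4 = 2 - (K + 25)/4 = 2 - (25 + K)/4 = 2 + (-25/4 - K/4) = -17/4 - K/4)
j(7)*(-14 + 151) = (-17/4 - 1/4*7)*(-14 + 151) = (-17/4 - 7/4)*137 = -6*137 = -822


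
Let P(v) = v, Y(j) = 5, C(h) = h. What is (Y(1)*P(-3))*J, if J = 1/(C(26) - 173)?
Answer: 5/49 ≈ 0.10204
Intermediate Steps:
J = -1/147 (J = 1/(26 - 173) = 1/(-147) = -1/147 ≈ -0.0068027)
(Y(1)*P(-3))*J = (5*(-3))*(-1/147) = -15*(-1/147) = 5/49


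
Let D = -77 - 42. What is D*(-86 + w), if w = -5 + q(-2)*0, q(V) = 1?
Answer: 10829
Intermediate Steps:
D = -119
w = -5 (w = -5 + 1*0 = -5 + 0 = -5)
D*(-86 + w) = -119*(-86 - 5) = -119*(-91) = 10829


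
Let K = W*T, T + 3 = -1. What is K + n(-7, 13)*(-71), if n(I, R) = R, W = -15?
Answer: -863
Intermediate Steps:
T = -4 (T = -3 - 1 = -4)
K = 60 (K = -15*(-4) = 60)
K + n(-7, 13)*(-71) = 60 + 13*(-71) = 60 - 923 = -863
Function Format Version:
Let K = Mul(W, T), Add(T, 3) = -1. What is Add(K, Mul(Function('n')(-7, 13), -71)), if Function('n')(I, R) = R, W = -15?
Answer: -863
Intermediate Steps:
T = -4 (T = Add(-3, -1) = -4)
K = 60 (K = Mul(-15, -4) = 60)
Add(K, Mul(Function('n')(-7, 13), -71)) = Add(60, Mul(13, -71)) = Add(60, -923) = -863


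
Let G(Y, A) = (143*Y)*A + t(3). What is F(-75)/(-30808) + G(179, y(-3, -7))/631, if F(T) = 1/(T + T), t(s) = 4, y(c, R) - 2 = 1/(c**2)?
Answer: 749218213493/8747931600 ≈ 85.645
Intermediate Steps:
y(c, R) = 2 + c**(-2) (y(c, R) = 2 + 1/(c**2) = 2 + c**(-2))
F(T) = 1/(2*T)
G(Y, A) = 4 + 143*A*Y (G(Y, A) = (143*Y)*A + 4 = 143*A*Y + 4 = 4 + 143*A*Y)
F(-75)/(-30808) + G(179, y(-3, -7))/631 = ((1/2)/(-75))/(-30808) + (4 + 143*(2 + (-3)**(-2))*179)/631 = ((1/2)*(-1/75))*(-1/30808) + (4 + 143*(2 + 1/9)*179)*(1/631) = -1/150*(-1/30808) + (4 + 143*(19/9)*179)*(1/631) = 1/4621200 + (4 + 486343/9)*(1/631) = 1/4621200 + (486379/9)*(1/631) = 1/4621200 + 486379/5679 = 749218213493/8747931600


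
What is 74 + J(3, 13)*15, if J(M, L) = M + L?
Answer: 314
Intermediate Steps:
J(M, L) = L + M
74 + J(3, 13)*15 = 74 + (13 + 3)*15 = 74 + 16*15 = 74 + 240 = 314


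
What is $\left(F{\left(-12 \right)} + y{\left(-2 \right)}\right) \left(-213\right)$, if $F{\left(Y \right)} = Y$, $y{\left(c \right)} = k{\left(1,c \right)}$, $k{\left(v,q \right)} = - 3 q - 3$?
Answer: $1917$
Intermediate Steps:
$k{\left(v,q \right)} = -3 - 3 q$
$y{\left(c \right)} = -3 - 3 c$
$\left(F{\left(-12 \right)} + y{\left(-2 \right)}\right) \left(-213\right) = \left(-12 - -3\right) \left(-213\right) = \left(-12 + \left(-3 + 6\right)\right) \left(-213\right) = \left(-12 + 3\right) \left(-213\right) = \left(-9\right) \left(-213\right) = 1917$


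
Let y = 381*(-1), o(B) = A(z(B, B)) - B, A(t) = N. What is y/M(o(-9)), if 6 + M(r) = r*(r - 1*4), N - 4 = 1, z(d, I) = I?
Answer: -381/134 ≈ -2.8433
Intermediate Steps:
N = 5 (N = 4 + 1 = 5)
A(t) = 5
o(B) = 5 - B
y = -381
M(r) = -6 + r*(-4 + r) (M(r) = -6 + r*(r - 1*4) = -6 + r*(r - 4) = -6 + r*(-4 + r))
y/M(o(-9)) = -381/(-6 + (5 - 1*(-9))**2 - 4*(5 - 1*(-9))) = -381/(-6 + (5 + 9)**2 - 4*(5 + 9)) = -381/(-6 + 14**2 - 4*14) = -381/(-6 + 196 - 56) = -381/134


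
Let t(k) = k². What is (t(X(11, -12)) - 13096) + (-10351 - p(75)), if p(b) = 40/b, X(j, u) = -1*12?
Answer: -349553/15 ≈ -23304.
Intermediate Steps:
X(j, u) = -12
(t(X(11, -12)) - 13096) + (-10351 - p(75)) = ((-12)² - 13096) + (-10351 - 40/75) = (144 - 13096) + (-10351 - 40/75) = -12952 + (-10351 - 1*8/15) = -12952 + (-10351 - 8/15) = -12952 - 155273/15 = -349553/15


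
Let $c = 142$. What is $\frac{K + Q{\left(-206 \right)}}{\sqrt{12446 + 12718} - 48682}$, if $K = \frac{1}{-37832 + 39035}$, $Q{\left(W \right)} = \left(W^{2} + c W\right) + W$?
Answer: $- \frac{76004942887}{285100408788} - \frac{3122507 \sqrt{699}}{95033469596} \approx -0.26746$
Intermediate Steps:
$Q{\left(W \right)} = W^{2} + 143 W$ ($Q{\left(W \right)} = \left(W^{2} + 142 W\right) + W = W^{2} + 143 W$)
$K = \frac{1}{1203} \approx 0.00083125$
$\frac{K + Q{\left(-206 \right)}}{\sqrt{12446 + 12718} - 48682} = \frac{\frac{1}{1203} - 206 \left(143 - 206\right)}{\sqrt{12446 + 12718} - 48682} = \frac{\frac{1}{1203} - -12978}{\sqrt{25164} - 48682} = \frac{\frac{1}{1203} + 12978}{6 \sqrt{699} - 48682} = \frac{15612535}{1203 \left(-48682 + 6 \sqrt{699}\right)}$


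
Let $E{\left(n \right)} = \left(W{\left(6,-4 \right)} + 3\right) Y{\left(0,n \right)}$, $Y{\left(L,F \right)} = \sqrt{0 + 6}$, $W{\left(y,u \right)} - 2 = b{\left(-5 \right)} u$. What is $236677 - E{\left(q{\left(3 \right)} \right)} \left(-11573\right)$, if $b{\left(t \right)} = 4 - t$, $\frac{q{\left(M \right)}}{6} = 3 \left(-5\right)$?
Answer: $236677 - 358763 \sqrt{6} \approx -6.4211 \cdot 10^{5}$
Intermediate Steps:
$q{\left(M \right)} = -90$ ($q{\left(M \right)} = 6 \cdot 3 \left(-5\right) = 6 \left(-15\right) = -90$)
$W{\left(y,u \right)} = 2 + 9 u$ ($W{\left(y,u \right)} = 2 + \left(4 - -5\right) u = 2 + \left(4 + 5\right) u = 2 + 9 u$)
$Y{\left(L,F \right)} = \sqrt{6}$
$E{\left(n \right)} = - 31 \sqrt{6}$ ($E{\left(n \right)} = \left(\left(2 + 9 \left(-4\right)\right) + 3\right) \sqrt{6} = \left(\left(2 - 36\right) + 3\right) \sqrt{6} = \left(-34 + 3\right) \sqrt{6} = - 31 \sqrt{6}$)
$236677 - E{\left(q{\left(3 \right)} \right)} \left(-11573\right) = 236677 - - 31 \sqrt{6} \left(-11573\right) = 236677 - 358763 \sqrt{6}$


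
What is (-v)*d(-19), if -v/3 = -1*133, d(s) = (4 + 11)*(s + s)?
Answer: 227430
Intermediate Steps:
d(s) = 30*s (d(s) = 15*(2*s) = 30*s)
v = 399 (v = -(-3)*133 = -3*(-133) = 399)
(-v)*d(-19) = (-1*399)*(30*(-19)) = -399*(-570) = 227430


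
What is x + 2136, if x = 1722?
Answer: 3858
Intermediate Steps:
x + 2136 = 1722 + 2136 = 3858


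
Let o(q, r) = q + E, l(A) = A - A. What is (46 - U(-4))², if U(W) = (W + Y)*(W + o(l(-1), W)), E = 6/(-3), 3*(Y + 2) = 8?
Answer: 676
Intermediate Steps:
Y = ⅔ (Y = -2 + (⅓)*8 = -2 + 8/3 = ⅔ ≈ 0.66667)
E = -2 (E = 6*(-⅓) = -2)
l(A) = 0
o(q, r) = -2 + q (o(q, r) = q - 2 = -2 + q)
U(W) = (-2 + W)*(⅔ + W) (U(W) = (W + ⅔)*(W + (-2 + 0)) = (⅔ + W)*(W - 2) = (⅔ + W)*(-2 + W) = (-2 + W)*(⅔ + W))
(46 - U(-4))² = (46 - (-4/3 + (-4)² - 4/3*(-4)))² = (46 - (-4/3 + 16 + 16/3))² = (46 - 1*20)² = (46 - 20)² = 26² = 676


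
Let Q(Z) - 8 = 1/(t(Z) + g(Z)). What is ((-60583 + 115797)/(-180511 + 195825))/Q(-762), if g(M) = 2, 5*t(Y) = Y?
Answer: 1092656/2422433 ≈ 0.45106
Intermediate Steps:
t(Y) = Y/5
Q(Z) = 8 + 1/(2 + Z/5) (Q(Z) = 8 + 1/(Z/5 + 2) = 8 + 1/(2 + Z/5))
((-60583 + 115797)/(-180511 + 195825))/Q(-762) = ((-60583 + 115797)/(-180511 + 195825))/(((85 + 8*(-762))/(10 - 762))) = (55214/15314)/(((85 - 6096)/(-752))) = (55214*(1/15314))/((-1/752*(-6011))) = 1453/(403*(6011/752)) = (1453/403)*(752/6011) = 1092656/2422433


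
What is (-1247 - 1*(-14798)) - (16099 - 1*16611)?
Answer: 14063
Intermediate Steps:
(-1247 - 1*(-14798)) - (16099 - 1*16611) = (-1247 + 14798) - (16099 - 16611) = 13551 - 1*(-512) = 13551 + 512 = 14063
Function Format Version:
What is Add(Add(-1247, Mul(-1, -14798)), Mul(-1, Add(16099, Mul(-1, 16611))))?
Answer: 14063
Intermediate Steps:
Add(Add(-1247, Mul(-1, -14798)), Mul(-1, Add(16099, Mul(-1, 16611)))) = Add(Add(-1247, 14798), Mul(-1, Add(16099, -16611))) = Add(13551, Mul(-1, -512)) = Add(13551, 512) = 14063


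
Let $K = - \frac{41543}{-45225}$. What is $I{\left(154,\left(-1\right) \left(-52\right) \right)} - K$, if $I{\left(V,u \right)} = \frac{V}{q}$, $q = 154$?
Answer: $\frac{3682}{45225} \approx 0.081415$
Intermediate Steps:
$K = \frac{41543}{45225}$ ($K = \left(-41543\right) \left(- \frac{1}{45225}\right) = \frac{41543}{45225} \approx 0.91858$)
$I{\left(V,u \right)} = \frac{V}{154}$
$I{\left(154,\left(-1\right) \left(-52\right) \right)} - K = \frac{1}{154} \cdot 154 - \frac{41543}{45225} = 1 - \frac{41543}{45225} = \frac{3682}{45225}$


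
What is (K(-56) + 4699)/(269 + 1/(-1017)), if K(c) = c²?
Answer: 7968195/273572 ≈ 29.126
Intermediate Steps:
(K(-56) + 4699)/(269 + 1/(-1017)) = ((-56)² + 4699)/(269 + 1/(-1017)) = (3136 + 4699)/(269 - 1/1017) = 7835/(273572/1017) = 7835*(1017/273572) = 7968195/273572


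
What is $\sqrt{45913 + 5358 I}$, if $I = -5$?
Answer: $\sqrt{19123} \approx 138.29$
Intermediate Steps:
$\sqrt{45913 + 5358 I} = \sqrt{45913 + 5358 \left(-5\right)} = \sqrt{45913 - 26790} = \sqrt{19123}$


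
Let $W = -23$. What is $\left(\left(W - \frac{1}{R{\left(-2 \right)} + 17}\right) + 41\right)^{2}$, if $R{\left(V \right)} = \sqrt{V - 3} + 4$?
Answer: $\frac{- 140509 i + 13572 \sqrt{5}}{2 \left(- 218 i + 21 \sqrt{5}\right)} \approx 322.31 + 0.18002 i$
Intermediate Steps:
$R{\left(V \right)} = 4 + \sqrt{-3 + V}$ ($R{\left(V \right)} = \sqrt{-3 + V} + 4 = 4 + \sqrt{-3 + V}$)
$\left(\left(W - \frac{1}{R{\left(-2 \right)} + 17}\right) + 41\right)^{2} = \left(\left(-23 - \frac{1}{\left(4 + \sqrt{-3 - 2}\right) + 17}\right) + 41\right)^{2} = \left(\left(-23 - \frac{1}{\left(4 + \sqrt{-5}\right) + 17}\right) + 41\right)^{2} = \left(\left(-23 - \frac{1}{\left(4 + i \sqrt{5}\right) + 17}\right) + 41\right)^{2} = \left(\left(-23 - \frac{1}{21 + i \sqrt{5}}\right) + 41\right)^{2} = \left(18 - \frac{1}{21 + i \sqrt{5}}\right)^{2}$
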